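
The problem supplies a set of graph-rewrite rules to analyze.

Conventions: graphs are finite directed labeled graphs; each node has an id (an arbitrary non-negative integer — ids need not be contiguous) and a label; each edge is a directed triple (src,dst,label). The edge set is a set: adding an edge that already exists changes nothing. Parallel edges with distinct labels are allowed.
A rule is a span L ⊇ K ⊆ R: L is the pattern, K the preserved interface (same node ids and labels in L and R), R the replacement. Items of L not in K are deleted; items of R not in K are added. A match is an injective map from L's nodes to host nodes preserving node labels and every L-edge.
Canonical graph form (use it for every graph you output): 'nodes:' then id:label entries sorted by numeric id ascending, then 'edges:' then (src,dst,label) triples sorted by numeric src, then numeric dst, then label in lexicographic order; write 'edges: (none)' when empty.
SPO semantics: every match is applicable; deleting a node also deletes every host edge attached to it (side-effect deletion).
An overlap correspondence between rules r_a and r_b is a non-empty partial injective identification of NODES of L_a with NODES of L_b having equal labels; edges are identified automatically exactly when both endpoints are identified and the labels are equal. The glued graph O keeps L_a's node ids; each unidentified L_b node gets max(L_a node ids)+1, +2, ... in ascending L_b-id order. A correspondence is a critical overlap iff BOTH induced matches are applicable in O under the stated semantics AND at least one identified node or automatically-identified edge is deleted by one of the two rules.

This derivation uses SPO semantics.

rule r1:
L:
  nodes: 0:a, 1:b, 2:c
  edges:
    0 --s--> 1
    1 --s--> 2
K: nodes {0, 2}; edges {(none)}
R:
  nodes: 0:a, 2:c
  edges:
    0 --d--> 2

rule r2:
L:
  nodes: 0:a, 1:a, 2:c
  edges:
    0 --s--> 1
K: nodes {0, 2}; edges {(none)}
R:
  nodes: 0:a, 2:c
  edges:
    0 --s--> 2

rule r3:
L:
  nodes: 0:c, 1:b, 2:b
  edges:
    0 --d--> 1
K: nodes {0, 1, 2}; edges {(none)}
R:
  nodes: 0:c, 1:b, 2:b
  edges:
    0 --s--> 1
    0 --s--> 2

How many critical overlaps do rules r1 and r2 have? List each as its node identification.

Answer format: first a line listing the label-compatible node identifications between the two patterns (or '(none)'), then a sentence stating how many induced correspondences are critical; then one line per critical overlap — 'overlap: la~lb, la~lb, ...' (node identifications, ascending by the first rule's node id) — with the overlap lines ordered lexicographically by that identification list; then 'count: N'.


label-compatible node identifications between L(r1) and L(r2): 0~0, 0~1, 2~2
2 of the induced correspondences are critical overlaps of r1 and r2.
overlap: 0~1
overlap: 0~1, 2~2
count: 2


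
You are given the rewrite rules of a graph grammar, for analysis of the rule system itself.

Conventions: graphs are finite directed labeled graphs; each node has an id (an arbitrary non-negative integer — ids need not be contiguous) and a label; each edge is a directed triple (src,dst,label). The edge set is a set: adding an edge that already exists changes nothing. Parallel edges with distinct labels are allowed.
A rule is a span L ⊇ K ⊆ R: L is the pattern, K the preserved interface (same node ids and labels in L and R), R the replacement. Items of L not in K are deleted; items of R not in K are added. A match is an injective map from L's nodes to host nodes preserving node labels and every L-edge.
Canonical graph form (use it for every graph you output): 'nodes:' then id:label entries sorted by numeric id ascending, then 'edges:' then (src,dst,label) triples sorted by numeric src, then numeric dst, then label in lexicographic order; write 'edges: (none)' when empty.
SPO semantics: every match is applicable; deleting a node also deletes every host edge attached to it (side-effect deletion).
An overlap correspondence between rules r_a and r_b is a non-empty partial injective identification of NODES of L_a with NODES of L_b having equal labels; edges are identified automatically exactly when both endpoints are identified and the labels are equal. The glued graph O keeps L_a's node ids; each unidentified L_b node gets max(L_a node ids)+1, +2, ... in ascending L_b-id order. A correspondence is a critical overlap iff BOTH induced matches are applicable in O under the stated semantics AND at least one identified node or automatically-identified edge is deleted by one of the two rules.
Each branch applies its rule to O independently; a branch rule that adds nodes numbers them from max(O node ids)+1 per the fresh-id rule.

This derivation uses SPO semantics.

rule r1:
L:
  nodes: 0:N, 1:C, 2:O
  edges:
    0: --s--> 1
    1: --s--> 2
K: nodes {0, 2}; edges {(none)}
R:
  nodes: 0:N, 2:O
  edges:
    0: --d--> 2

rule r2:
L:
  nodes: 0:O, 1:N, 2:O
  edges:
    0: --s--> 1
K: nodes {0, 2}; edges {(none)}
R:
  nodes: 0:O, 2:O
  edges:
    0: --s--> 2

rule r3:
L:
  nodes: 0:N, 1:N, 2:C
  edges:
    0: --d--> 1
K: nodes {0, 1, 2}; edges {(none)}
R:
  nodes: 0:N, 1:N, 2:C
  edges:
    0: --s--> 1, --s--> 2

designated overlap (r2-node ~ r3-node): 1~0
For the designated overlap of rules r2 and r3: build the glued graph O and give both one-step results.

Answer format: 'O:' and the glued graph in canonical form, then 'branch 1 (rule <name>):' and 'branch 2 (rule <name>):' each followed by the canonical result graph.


O:
nodes: 0:O, 1:N, 2:O, 3:N, 4:C
edges: (0,1,s); (1,3,d)
branch 1 (rule r2):
nodes: 0:O, 2:O, 3:N, 4:C
edges: (0,2,s)
branch 2 (rule r3):
nodes: 0:O, 1:N, 2:O, 3:N, 4:C
edges: (0,1,s); (1,3,s); (1,4,s)


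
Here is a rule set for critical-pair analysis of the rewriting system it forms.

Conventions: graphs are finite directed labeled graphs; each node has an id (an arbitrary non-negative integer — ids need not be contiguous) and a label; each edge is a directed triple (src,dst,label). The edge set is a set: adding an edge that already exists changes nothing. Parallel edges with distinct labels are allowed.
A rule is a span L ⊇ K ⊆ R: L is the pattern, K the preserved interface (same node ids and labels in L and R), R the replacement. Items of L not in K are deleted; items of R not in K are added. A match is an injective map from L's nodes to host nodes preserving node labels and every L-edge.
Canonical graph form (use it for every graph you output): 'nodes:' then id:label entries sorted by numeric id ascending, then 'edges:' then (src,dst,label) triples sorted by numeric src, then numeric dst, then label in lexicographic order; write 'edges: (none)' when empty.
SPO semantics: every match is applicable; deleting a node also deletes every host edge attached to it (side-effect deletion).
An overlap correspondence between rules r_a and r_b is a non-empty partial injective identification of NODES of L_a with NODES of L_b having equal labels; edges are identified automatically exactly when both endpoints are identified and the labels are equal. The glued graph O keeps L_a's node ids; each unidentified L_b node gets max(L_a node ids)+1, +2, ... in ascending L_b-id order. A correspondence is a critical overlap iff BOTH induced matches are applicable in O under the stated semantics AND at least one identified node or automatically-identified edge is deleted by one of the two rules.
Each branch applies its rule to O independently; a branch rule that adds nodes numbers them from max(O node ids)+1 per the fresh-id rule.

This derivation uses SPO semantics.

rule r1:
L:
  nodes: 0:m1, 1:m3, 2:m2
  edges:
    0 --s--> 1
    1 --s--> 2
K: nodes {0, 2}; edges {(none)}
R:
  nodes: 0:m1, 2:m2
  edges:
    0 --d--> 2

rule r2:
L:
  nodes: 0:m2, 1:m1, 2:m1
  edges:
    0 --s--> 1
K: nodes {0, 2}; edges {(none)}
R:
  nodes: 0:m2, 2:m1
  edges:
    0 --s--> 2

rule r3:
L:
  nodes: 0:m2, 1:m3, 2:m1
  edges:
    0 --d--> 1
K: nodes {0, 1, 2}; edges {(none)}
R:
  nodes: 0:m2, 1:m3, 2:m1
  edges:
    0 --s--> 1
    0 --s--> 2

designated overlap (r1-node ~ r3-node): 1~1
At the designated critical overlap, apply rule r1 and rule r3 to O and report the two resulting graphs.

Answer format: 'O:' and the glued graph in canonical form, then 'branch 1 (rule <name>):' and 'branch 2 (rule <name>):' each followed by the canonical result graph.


O:
nodes: 0:m1, 1:m3, 2:m2, 3:m2, 4:m1
edges: (0,1,s); (1,2,s); (3,1,d)
branch 1 (rule r1):
nodes: 0:m1, 2:m2, 3:m2, 4:m1
edges: (0,2,d)
branch 2 (rule r3):
nodes: 0:m1, 1:m3, 2:m2, 3:m2, 4:m1
edges: (0,1,s); (1,2,s); (3,1,s); (3,4,s)


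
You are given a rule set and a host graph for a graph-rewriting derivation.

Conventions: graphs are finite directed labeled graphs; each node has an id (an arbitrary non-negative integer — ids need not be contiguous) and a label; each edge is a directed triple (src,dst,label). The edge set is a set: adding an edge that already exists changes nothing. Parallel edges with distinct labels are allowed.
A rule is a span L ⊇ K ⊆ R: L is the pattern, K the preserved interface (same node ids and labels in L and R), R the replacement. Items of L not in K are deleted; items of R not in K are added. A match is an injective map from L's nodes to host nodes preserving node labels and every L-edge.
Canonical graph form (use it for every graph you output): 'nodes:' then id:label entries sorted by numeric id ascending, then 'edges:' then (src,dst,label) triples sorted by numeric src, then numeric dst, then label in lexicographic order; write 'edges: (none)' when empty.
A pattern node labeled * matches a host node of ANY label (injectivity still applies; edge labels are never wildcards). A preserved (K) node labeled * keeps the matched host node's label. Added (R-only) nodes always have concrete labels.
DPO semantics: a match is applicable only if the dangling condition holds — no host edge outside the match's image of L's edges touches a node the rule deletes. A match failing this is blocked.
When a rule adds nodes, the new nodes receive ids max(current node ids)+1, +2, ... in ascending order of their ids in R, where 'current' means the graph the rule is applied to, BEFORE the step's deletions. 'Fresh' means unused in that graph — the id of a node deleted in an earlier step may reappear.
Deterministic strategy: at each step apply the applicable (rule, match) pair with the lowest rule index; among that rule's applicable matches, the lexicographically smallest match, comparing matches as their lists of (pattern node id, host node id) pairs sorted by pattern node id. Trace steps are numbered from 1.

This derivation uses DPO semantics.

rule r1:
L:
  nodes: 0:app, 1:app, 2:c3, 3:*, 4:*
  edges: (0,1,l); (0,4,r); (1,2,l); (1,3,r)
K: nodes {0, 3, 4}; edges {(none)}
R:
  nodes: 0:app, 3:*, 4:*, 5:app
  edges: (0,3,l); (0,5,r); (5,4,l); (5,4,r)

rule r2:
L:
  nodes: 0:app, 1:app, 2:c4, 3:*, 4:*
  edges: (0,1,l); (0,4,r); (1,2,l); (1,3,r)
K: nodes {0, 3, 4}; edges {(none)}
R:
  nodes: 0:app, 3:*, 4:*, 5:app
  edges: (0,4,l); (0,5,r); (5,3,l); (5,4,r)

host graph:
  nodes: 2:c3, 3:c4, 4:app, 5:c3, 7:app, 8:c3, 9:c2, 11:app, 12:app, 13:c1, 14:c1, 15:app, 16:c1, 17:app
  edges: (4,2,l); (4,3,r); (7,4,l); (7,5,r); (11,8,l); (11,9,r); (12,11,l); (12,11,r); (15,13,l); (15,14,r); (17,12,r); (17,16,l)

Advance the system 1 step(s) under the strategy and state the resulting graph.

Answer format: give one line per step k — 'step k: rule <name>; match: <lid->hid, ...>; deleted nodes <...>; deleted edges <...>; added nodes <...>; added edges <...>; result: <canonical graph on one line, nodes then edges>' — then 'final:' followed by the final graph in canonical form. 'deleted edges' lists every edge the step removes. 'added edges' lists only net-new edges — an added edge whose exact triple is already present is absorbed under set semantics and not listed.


step 1: rule r1; match: 0->7, 1->4, 2->2, 3->3, 4->5; deleted nodes 2, 4; deleted edges (4,2,l); (4,3,r); (7,4,l); (7,5,r); added nodes 18; added edges (7,3,l); (7,18,r); (18,5,l); (18,5,r); result: nodes: 3:c4, 5:c3, 7:app, 8:c3, 9:c2, 11:app, 12:app, 13:c1, 14:c1, 15:app, 16:c1, 17:app, 18:app edges: (7,3,l); (7,18,r); (11,8,l); (11,9,r); (12,11,l); (12,11,r); (15,13,l); (15,14,r); (17,12,r); (17,16,l); (18,5,l); (18,5,r)
final:
nodes: 3:c4, 5:c3, 7:app, 8:c3, 9:c2, 11:app, 12:app, 13:c1, 14:c1, 15:app, 16:c1, 17:app, 18:app
edges: (7,3,l); (7,18,r); (11,8,l); (11,9,r); (12,11,l); (12,11,r); (15,13,l); (15,14,r); (17,12,r); (17,16,l); (18,5,l); (18,5,r)


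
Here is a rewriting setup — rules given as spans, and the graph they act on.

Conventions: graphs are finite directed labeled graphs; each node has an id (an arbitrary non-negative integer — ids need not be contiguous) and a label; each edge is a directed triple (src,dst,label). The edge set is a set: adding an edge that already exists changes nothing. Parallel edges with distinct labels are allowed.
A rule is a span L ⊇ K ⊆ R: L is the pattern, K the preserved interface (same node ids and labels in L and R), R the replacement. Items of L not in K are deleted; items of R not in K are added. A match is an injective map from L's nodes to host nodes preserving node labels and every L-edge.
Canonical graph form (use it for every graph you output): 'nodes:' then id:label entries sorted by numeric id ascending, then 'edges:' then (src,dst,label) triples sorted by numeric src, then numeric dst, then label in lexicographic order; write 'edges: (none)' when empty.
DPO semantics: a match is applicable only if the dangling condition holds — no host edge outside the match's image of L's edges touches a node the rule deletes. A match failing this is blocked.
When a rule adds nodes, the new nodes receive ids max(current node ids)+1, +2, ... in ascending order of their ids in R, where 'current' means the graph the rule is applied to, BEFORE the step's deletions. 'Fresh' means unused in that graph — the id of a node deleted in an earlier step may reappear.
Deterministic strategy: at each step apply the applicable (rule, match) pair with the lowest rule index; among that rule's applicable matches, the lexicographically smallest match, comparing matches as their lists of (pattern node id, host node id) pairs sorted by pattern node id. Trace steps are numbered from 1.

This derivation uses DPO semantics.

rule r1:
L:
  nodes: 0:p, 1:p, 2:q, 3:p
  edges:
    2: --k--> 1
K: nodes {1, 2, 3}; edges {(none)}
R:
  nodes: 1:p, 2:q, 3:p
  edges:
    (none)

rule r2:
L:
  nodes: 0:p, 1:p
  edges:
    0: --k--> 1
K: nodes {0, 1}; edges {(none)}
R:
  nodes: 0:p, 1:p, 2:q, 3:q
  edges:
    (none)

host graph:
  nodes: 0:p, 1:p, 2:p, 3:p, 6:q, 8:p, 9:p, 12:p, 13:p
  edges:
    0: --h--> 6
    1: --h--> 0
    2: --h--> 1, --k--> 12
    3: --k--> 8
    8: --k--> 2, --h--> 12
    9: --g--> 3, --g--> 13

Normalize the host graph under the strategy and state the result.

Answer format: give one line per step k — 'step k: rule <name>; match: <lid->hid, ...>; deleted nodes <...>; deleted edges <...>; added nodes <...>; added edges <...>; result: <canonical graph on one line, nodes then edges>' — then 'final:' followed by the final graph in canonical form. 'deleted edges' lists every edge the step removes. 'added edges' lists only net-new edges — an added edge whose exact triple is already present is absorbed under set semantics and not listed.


step 1: rule r2; match: 0->2, 1->12; deleted nodes (none); deleted edges (2,12,k); added nodes 14, 15; added edges (none); result: nodes: 0:p, 1:p, 2:p, 3:p, 6:q, 8:p, 9:p, 12:p, 13:p, 14:q, 15:q edges: (0,6,h); (1,0,h); (2,1,h); (3,8,k); (8,2,k); (8,12,h); (9,3,g); (9,13,g)
step 2: rule r2; match: 0->3, 1->8; deleted nodes (none); deleted edges (3,8,k); added nodes 16, 17; added edges (none); result: nodes: 0:p, 1:p, 2:p, 3:p, 6:q, 8:p, 9:p, 12:p, 13:p, 14:q, 15:q, 16:q, 17:q edges: (0,6,h); (1,0,h); (2,1,h); (8,2,k); (8,12,h); (9,3,g); (9,13,g)
step 3: rule r2; match: 0->8, 1->2; deleted nodes (none); deleted edges (8,2,k); added nodes 18, 19; added edges (none); result: nodes: 0:p, 1:p, 2:p, 3:p, 6:q, 8:p, 9:p, 12:p, 13:p, 14:q, 15:q, 16:q, 17:q, 18:q, 19:q edges: (0,6,h); (1,0,h); (2,1,h); (8,12,h); (9,3,g); (9,13,g)
final:
nodes: 0:p, 1:p, 2:p, 3:p, 6:q, 8:p, 9:p, 12:p, 13:p, 14:q, 15:q, 16:q, 17:q, 18:q, 19:q
edges: (0,6,h); (1,0,h); (2,1,h); (8,12,h); (9,3,g); (9,13,g)


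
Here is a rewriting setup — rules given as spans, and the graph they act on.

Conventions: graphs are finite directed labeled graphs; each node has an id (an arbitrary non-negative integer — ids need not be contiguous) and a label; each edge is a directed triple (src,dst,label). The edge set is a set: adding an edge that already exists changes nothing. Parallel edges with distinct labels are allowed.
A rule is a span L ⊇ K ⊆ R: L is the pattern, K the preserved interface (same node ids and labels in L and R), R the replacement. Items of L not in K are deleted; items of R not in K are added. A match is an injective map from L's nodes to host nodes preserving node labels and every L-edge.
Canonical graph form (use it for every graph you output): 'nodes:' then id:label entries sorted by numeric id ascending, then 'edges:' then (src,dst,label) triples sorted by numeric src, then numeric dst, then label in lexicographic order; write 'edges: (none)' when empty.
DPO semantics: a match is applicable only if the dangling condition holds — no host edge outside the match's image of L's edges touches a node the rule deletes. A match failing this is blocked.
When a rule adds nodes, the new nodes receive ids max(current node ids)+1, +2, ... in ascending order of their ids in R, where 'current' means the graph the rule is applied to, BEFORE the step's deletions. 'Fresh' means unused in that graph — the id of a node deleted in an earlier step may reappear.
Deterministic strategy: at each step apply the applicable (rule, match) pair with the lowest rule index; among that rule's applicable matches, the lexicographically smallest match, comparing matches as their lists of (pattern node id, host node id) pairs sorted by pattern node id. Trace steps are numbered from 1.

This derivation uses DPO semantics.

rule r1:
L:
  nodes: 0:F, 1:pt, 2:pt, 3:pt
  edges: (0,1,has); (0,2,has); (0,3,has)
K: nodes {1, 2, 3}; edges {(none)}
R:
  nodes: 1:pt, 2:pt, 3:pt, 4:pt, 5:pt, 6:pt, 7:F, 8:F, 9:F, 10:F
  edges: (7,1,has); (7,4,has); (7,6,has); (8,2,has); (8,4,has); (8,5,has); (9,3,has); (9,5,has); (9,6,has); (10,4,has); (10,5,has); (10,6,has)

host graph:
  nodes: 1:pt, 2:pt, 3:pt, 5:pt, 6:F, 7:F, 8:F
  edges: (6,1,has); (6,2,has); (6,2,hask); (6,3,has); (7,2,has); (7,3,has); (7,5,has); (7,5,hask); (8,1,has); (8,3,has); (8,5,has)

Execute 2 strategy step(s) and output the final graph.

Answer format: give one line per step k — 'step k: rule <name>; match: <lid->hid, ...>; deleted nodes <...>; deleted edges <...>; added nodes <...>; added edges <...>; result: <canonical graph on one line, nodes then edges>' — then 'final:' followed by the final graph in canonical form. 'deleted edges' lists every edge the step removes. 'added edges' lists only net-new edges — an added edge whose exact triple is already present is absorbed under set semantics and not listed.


step 1: rule r1; match: 0->8, 1->1, 2->3, 3->5; deleted nodes 8; deleted edges (8,1,has); (8,3,has); (8,5,has); added nodes 9, 10, 11, 12, 13, 14, 15; added edges (12,1,has); (12,9,has); (12,11,has); (13,3,has); (13,9,has); (13,10,has); (14,5,has); (14,10,has); (14,11,has); (15,9,has); (15,10,has); (15,11,has); result: nodes: 1:pt, 2:pt, 3:pt, 5:pt, 6:F, 7:F, 9:pt, 10:pt, 11:pt, 12:F, 13:F, 14:F, 15:F edges: (6,1,has); (6,2,has); (6,2,hask); (6,3,has); (7,2,has); (7,3,has); (7,5,has); (7,5,hask); (12,1,has); (12,9,has); (12,11,has); (13,3,has); (13,9,has); (13,10,has); (14,5,has); (14,10,has); (14,11,has); (15,9,has); (15,10,has); (15,11,has)
step 2: rule r1; match: 0->12, 1->1, 2->9, 3->11; deleted nodes 12; deleted edges (12,1,has); (12,9,has); (12,11,has); added nodes 16, 17, 18, 19, 20, 21, 22; added edges (19,1,has); (19,16,has); (19,18,has); (20,9,has); (20,16,has); (20,17,has); (21,11,has); (21,17,has); (21,18,has); (22,16,has); (22,17,has); (22,18,has); result: nodes: 1:pt, 2:pt, 3:pt, 5:pt, 6:F, 7:F, 9:pt, 10:pt, 11:pt, 13:F, 14:F, 15:F, 16:pt, 17:pt, 18:pt, 19:F, 20:F, 21:F, 22:F edges: (6,1,has); (6,2,has); (6,2,hask); (6,3,has); (7,2,has); (7,3,has); (7,5,has); (7,5,hask); (13,3,has); (13,9,has); (13,10,has); (14,5,has); (14,10,has); (14,11,has); (15,9,has); (15,10,has); (15,11,has); (19,1,has); (19,16,has); (19,18,has); (20,9,has); (20,16,has); (20,17,has); (21,11,has); (21,17,has); (21,18,has); (22,16,has); (22,17,has); (22,18,has)
final:
nodes: 1:pt, 2:pt, 3:pt, 5:pt, 6:F, 7:F, 9:pt, 10:pt, 11:pt, 13:F, 14:F, 15:F, 16:pt, 17:pt, 18:pt, 19:F, 20:F, 21:F, 22:F
edges: (6,1,has); (6,2,has); (6,2,hask); (6,3,has); (7,2,has); (7,3,has); (7,5,has); (7,5,hask); (13,3,has); (13,9,has); (13,10,has); (14,5,has); (14,10,has); (14,11,has); (15,9,has); (15,10,has); (15,11,has); (19,1,has); (19,16,has); (19,18,has); (20,9,has); (20,16,has); (20,17,has); (21,11,has); (21,17,has); (21,18,has); (22,16,has); (22,17,has); (22,18,has)


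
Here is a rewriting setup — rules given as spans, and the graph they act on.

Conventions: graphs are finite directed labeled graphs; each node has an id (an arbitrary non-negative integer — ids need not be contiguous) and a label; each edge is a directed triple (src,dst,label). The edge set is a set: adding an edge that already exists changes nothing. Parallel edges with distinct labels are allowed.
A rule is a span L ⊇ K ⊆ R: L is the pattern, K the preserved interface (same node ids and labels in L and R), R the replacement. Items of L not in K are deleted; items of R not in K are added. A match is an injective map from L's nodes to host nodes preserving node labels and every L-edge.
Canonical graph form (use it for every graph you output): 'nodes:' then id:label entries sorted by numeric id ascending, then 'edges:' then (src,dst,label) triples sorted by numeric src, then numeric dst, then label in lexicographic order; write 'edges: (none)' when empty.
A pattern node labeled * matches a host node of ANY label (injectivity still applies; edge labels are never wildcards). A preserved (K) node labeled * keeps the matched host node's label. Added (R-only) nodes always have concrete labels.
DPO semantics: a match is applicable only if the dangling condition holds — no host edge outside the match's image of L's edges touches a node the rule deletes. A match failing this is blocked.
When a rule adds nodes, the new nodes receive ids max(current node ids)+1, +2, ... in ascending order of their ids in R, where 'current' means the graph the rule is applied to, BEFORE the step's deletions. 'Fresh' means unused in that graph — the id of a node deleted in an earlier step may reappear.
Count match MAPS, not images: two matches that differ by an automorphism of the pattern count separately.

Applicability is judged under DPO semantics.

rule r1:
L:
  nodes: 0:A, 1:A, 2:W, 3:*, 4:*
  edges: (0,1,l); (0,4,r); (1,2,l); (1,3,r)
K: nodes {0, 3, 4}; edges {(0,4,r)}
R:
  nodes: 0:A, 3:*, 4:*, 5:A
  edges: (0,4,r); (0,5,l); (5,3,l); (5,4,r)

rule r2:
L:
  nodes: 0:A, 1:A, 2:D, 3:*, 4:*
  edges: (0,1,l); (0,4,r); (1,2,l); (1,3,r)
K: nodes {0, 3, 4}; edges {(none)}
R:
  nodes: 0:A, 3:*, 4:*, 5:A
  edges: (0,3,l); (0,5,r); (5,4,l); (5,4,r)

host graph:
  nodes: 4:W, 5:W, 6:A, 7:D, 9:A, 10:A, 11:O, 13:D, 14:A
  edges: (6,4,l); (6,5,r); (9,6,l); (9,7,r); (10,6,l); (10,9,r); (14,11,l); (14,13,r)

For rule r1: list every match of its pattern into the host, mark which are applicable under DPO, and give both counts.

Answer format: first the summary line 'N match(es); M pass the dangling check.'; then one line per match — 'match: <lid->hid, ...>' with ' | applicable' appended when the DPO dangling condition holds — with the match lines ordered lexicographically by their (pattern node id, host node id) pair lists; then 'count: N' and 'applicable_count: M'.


2 match(es); 0 pass the dangling check.
match: 0->9, 1->6, 2->4, 3->5, 4->7
match: 0->10, 1->6, 2->4, 3->5, 4->9
count: 2
applicable_count: 0


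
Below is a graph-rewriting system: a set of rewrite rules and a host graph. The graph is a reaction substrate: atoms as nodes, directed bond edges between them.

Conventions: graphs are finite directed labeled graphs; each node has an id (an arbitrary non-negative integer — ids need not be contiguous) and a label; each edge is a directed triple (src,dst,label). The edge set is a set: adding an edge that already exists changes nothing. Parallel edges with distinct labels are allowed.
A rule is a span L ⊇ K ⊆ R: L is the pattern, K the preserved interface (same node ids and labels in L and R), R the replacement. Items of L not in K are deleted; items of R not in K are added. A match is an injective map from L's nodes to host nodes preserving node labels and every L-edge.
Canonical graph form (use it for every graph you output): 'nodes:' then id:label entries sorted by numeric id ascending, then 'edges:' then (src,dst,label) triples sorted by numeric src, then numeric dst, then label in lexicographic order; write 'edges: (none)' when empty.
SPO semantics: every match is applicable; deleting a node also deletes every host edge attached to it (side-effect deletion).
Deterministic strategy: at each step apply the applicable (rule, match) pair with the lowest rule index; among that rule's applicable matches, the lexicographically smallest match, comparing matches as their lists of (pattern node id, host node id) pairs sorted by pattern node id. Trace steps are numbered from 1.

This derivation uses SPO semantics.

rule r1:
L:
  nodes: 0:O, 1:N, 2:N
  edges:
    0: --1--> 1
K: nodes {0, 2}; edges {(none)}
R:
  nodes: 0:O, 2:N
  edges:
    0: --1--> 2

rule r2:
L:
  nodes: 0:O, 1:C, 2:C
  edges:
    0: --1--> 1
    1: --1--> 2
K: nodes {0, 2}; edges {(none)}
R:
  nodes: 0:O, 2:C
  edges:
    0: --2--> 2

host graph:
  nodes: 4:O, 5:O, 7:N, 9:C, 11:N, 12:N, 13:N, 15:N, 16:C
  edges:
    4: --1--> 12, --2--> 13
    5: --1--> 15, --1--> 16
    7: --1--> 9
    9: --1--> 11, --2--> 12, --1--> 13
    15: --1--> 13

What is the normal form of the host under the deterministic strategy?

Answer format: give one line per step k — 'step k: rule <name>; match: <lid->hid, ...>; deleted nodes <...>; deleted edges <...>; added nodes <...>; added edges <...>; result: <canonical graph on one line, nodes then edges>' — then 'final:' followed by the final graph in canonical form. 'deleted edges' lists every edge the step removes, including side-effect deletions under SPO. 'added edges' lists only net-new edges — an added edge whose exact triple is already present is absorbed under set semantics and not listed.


step 1: rule r1; match: 0->4, 1->12, 2->7; deleted nodes 12; deleted edges (4,12,1); (9,12,2); added nodes (none); added edges (4,7,1); result: nodes: 4:O, 5:O, 7:N, 9:C, 11:N, 13:N, 15:N, 16:C edges: (4,7,1); (4,13,2); (5,15,1); (5,16,1); (7,9,1); (9,11,1); (9,13,1); (15,13,1)
step 2: rule r1; match: 0->4, 1->7, 2->11; deleted nodes 7; deleted edges (4,7,1); (7,9,1); added nodes (none); added edges (4,11,1); result: nodes: 4:O, 5:O, 9:C, 11:N, 13:N, 15:N, 16:C edges: (4,11,1); (4,13,2); (5,15,1); (5,16,1); (9,11,1); (9,13,1); (15,13,1)
step 3: rule r1; match: 0->4, 1->11, 2->13; deleted nodes 11; deleted edges (4,11,1); (9,11,1); added nodes (none); added edges (4,13,1); result: nodes: 4:O, 5:O, 9:C, 13:N, 15:N, 16:C edges: (4,13,1); (4,13,2); (5,15,1); (5,16,1); (9,13,1); (15,13,1)
step 4: rule r1; match: 0->4, 1->13, 2->15; deleted nodes 13; deleted edges (4,13,1); (4,13,2); (9,13,1); (15,13,1); added nodes (none); added edges (4,15,1); result: nodes: 4:O, 5:O, 9:C, 15:N, 16:C edges: (4,15,1); (5,15,1); (5,16,1)
final:
nodes: 4:O, 5:O, 9:C, 15:N, 16:C
edges: (4,15,1); (5,15,1); (5,16,1)


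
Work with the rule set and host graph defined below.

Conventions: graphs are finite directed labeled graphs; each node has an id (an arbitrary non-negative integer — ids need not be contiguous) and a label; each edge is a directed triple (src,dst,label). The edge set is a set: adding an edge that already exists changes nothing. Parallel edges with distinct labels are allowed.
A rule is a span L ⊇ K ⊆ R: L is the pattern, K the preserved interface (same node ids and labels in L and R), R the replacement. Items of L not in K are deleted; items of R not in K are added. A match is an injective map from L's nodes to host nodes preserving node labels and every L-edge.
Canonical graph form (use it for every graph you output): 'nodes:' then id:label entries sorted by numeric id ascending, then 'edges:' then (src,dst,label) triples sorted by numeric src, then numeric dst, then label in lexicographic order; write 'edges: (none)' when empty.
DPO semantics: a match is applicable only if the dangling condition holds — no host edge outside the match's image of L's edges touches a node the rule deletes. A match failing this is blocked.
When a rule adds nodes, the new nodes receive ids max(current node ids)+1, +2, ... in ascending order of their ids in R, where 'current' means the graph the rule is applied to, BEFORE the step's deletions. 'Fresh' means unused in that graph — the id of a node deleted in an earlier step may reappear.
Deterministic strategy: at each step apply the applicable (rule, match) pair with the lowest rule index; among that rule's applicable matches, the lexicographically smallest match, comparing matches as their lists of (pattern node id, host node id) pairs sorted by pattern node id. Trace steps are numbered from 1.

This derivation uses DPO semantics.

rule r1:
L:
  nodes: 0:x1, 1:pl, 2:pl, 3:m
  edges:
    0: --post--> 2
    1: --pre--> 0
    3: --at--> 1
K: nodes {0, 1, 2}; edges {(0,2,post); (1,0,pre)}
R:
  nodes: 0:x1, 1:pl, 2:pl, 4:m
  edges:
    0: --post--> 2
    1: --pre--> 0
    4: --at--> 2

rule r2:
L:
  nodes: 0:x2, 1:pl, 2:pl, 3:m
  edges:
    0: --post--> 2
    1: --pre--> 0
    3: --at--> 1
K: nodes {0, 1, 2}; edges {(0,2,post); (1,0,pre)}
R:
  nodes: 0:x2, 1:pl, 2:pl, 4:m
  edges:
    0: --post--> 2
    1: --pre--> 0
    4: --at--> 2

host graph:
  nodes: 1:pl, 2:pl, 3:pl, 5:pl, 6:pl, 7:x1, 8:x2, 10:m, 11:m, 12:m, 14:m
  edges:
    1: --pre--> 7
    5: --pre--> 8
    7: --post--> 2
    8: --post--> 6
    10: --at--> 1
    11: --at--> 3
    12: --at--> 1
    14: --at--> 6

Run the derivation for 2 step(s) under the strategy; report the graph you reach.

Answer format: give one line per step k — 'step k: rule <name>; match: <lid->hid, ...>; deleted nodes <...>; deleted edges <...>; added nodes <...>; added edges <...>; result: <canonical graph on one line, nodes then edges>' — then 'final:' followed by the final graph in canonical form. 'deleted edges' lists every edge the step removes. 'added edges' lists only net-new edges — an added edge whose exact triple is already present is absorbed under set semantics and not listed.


step 1: rule r1; match: 0->7, 1->1, 2->2, 3->10; deleted nodes 10; deleted edges (10,1,at); added nodes 15; added edges (15,2,at); result: nodes: 1:pl, 2:pl, 3:pl, 5:pl, 6:pl, 7:x1, 8:x2, 11:m, 12:m, 14:m, 15:m edges: (1,7,pre); (5,8,pre); (7,2,post); (8,6,post); (11,3,at); (12,1,at); (14,6,at); (15,2,at)
step 2: rule r1; match: 0->7, 1->1, 2->2, 3->12; deleted nodes 12; deleted edges (12,1,at); added nodes 16; added edges (16,2,at); result: nodes: 1:pl, 2:pl, 3:pl, 5:pl, 6:pl, 7:x1, 8:x2, 11:m, 14:m, 15:m, 16:m edges: (1,7,pre); (5,8,pre); (7,2,post); (8,6,post); (11,3,at); (14,6,at); (15,2,at); (16,2,at)
final:
nodes: 1:pl, 2:pl, 3:pl, 5:pl, 6:pl, 7:x1, 8:x2, 11:m, 14:m, 15:m, 16:m
edges: (1,7,pre); (5,8,pre); (7,2,post); (8,6,post); (11,3,at); (14,6,at); (15,2,at); (16,2,at)


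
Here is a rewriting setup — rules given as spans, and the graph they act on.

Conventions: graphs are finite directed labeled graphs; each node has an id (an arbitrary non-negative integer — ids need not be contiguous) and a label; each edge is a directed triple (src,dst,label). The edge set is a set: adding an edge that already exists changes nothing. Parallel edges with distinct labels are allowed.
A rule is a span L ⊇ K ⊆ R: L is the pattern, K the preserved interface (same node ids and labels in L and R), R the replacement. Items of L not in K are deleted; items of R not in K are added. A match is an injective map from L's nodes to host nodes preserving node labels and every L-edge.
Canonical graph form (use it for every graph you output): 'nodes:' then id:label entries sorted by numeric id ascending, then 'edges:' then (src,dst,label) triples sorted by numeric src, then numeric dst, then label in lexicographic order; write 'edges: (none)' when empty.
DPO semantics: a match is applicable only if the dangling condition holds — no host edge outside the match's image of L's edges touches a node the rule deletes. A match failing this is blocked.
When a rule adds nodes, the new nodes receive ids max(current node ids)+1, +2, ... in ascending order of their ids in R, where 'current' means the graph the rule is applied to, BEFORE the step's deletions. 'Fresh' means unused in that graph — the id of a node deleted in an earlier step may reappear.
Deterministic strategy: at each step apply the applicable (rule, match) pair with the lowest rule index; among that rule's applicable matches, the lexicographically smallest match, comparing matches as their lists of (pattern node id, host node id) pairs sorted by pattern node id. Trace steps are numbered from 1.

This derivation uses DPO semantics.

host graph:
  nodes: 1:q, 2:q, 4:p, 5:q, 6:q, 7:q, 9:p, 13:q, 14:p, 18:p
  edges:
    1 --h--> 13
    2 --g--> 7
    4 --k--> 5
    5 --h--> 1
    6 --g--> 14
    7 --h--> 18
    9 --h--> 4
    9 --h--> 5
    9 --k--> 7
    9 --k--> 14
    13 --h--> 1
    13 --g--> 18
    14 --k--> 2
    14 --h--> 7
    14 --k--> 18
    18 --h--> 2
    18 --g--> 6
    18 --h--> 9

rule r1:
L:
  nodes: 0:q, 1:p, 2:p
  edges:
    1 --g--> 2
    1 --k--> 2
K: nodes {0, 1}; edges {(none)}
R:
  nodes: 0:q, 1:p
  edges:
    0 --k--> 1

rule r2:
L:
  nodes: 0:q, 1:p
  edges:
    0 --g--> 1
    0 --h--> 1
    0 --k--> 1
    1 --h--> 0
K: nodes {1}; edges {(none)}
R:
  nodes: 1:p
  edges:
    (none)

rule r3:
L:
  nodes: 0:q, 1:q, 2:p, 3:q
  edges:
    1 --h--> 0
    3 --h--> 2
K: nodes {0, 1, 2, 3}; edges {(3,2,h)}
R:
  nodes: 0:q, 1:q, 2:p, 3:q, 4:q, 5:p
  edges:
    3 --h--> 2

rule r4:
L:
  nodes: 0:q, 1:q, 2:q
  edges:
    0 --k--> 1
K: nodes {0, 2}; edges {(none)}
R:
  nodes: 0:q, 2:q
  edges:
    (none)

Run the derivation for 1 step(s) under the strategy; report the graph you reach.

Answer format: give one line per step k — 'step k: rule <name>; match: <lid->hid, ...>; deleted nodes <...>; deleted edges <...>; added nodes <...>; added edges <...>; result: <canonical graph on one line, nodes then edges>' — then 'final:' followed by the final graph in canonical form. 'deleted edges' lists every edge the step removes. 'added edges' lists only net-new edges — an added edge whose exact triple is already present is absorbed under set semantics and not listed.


step 1: rule r3; match: 0->1, 1->5, 2->18, 3->7; deleted nodes (none); deleted edges (5,1,h); added nodes 19, 20; added edges (none); result: nodes: 1:q, 2:q, 4:p, 5:q, 6:q, 7:q, 9:p, 13:q, 14:p, 18:p, 19:q, 20:p edges: (1,13,h); (2,7,g); (4,5,k); (6,14,g); (7,18,h); (9,4,h); (9,5,h); (9,7,k); (9,14,k); (13,1,h); (13,18,g); (14,2,k); (14,7,h); (14,18,k); (18,2,h); (18,6,g); (18,9,h)
final:
nodes: 1:q, 2:q, 4:p, 5:q, 6:q, 7:q, 9:p, 13:q, 14:p, 18:p, 19:q, 20:p
edges: (1,13,h); (2,7,g); (4,5,k); (6,14,g); (7,18,h); (9,4,h); (9,5,h); (9,7,k); (9,14,k); (13,1,h); (13,18,g); (14,2,k); (14,7,h); (14,18,k); (18,2,h); (18,6,g); (18,9,h)


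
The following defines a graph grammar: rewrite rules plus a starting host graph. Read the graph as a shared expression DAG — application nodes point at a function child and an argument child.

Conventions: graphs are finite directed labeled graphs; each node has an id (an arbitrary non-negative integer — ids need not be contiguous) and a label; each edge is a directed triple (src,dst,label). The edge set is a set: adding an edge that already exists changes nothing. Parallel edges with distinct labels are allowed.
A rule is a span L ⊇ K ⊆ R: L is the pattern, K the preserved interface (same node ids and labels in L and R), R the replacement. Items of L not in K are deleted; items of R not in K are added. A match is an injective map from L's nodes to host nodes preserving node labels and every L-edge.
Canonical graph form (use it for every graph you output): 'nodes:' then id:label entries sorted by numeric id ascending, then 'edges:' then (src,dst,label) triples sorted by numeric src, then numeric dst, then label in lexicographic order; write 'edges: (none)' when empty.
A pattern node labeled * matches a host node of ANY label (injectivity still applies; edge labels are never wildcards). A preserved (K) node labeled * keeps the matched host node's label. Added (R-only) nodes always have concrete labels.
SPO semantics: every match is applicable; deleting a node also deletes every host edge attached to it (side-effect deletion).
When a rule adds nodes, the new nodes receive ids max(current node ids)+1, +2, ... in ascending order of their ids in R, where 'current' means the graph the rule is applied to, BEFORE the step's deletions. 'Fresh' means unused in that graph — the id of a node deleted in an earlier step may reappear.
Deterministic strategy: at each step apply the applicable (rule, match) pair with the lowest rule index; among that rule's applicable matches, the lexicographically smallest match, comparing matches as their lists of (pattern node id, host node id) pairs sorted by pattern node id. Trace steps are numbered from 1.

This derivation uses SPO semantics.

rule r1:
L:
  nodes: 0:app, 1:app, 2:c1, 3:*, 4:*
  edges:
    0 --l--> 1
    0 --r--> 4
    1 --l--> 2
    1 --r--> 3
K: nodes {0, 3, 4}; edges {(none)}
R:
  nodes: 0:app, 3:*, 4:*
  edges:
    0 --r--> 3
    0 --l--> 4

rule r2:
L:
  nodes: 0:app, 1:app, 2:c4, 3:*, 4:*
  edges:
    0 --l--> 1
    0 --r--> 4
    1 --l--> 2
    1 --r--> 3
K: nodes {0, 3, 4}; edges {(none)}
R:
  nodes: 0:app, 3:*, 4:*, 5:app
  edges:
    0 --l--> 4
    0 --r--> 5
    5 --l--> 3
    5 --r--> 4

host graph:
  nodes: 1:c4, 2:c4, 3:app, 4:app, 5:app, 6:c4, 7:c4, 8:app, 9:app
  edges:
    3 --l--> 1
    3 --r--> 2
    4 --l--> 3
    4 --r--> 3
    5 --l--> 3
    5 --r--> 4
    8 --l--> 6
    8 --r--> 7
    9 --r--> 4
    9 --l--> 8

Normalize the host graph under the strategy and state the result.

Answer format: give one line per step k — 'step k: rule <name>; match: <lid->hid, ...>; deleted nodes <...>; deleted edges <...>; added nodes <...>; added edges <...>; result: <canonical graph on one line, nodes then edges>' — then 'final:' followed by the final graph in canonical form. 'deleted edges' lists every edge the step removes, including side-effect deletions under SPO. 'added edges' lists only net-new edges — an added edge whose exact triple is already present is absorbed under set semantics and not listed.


step 1: rule r2; match: 0->5, 1->3, 2->1, 3->2, 4->4; deleted nodes 1, 3; deleted edges (3,1,l); (3,2,r); (4,3,l); (4,3,r); (5,3,l); (5,4,r); added nodes 10; added edges (5,4,l); (5,10,r); (10,2,l); (10,4,r); result: nodes: 2:c4, 4:app, 5:app, 6:c4, 7:c4, 8:app, 9:app, 10:app edges: (5,4,l); (5,10,r); (8,6,l); (8,7,r); (9,4,r); (9,8,l); (10,2,l); (10,4,r)
step 2: rule r2; match: 0->9, 1->8, 2->6, 3->7, 4->4; deleted nodes 6, 8; deleted edges (8,6,l); (8,7,r); (9,4,r); (9,8,l); added nodes 11; added edges (9,4,l); (9,11,r); (11,4,r); (11,7,l); result: nodes: 2:c4, 4:app, 5:app, 7:c4, 9:app, 10:app, 11:app edges: (5,4,l); (5,10,r); (9,4,l); (9,11,r); (10,2,l); (10,4,r); (11,4,r); (11,7,l)
final:
nodes: 2:c4, 4:app, 5:app, 7:c4, 9:app, 10:app, 11:app
edges: (5,4,l); (5,10,r); (9,4,l); (9,11,r); (10,2,l); (10,4,r); (11,4,r); (11,7,l)


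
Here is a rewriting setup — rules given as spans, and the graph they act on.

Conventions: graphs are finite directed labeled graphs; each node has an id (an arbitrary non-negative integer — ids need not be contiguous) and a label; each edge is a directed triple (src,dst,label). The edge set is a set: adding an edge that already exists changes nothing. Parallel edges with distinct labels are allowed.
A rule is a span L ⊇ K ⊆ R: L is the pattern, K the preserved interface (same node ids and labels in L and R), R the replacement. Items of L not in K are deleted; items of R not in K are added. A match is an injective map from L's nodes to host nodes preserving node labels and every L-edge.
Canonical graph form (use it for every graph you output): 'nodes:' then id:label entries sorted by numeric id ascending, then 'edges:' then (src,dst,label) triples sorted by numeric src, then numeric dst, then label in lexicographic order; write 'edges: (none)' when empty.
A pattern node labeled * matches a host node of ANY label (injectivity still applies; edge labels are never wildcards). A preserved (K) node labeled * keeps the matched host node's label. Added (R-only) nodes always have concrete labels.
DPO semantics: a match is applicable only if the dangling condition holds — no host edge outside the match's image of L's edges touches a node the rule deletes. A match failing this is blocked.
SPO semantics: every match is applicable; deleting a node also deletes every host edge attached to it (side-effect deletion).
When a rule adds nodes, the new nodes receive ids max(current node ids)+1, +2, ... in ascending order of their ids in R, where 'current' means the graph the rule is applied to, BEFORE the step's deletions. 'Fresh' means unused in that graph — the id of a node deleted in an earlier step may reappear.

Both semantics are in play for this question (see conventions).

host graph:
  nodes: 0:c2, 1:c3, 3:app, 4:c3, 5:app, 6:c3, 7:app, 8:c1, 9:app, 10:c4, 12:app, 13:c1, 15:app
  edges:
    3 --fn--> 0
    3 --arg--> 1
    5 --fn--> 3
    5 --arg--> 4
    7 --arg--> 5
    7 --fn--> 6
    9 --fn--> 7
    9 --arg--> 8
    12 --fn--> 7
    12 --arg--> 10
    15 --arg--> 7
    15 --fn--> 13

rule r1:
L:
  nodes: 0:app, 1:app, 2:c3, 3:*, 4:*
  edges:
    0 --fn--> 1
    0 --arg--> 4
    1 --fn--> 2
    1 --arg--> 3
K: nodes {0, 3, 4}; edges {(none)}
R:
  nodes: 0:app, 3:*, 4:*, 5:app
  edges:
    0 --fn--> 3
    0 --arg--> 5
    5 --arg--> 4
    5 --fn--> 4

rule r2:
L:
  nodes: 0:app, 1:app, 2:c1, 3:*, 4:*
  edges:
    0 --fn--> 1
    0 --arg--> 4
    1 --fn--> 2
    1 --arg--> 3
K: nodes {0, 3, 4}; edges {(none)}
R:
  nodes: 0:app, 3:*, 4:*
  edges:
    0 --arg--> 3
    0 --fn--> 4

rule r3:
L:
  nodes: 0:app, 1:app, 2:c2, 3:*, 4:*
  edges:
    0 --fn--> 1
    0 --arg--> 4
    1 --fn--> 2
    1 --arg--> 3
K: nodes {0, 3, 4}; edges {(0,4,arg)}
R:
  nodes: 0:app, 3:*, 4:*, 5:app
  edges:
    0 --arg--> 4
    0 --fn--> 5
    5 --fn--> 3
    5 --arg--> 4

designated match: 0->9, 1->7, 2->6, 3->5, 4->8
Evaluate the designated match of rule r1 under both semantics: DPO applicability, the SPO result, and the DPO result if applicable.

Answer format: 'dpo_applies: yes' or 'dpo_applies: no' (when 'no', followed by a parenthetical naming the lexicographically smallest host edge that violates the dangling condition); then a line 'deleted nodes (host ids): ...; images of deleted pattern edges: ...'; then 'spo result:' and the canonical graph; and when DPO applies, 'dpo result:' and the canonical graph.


dpo_applies: no
(the rule deletes node 7, which keeps host edge (12,7,fn) outside the match image — the dangling condition fails, DPO blocks; SPO proceeds and side-deletes such edges)
deleted nodes (host ids): 6, 7; images of deleted pattern edges: (7,5,arg); (7,6,fn); (9,7,fn); (9,8,arg)
spo result:
nodes: 0:c2, 1:c3, 3:app, 4:c3, 5:app, 8:c1, 9:app, 10:c4, 12:app, 13:c1, 15:app, 16:app
edges: (3,0,fn); (3,1,arg); (5,3,fn); (5,4,arg); (9,5,fn); (9,16,arg); (12,10,arg); (15,13,fn); (16,8,arg); (16,8,fn)
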